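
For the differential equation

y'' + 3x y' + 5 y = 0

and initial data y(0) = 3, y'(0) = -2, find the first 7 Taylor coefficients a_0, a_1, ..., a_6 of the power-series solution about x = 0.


Ansatz: y(x) = sum_{n>=0} a_n x^n, so y'(x) = sum_{n>=1} n a_n x^(n-1) and y''(x) = sum_{n>=2} n(n-1) a_n x^(n-2).
Substitute into P(x) y'' + Q(x) y' + R(x) y = 0 with P(x) = 1, Q(x) = 3x, R(x) = 5, and match powers of x.
Initial conditions: a_0 = 3, a_1 = -2.
Setting the coefficient of each power of x to zero and solving order by order (substituting the coefficients already found):
  x^0: 2 a_2 + 5 a_0 = 0  ->  2 a_2 = -5 a_0 = -15  ->  a_2 = -15/2
  x^1: 6 a_3 + 8 a_1 = 0  ->  6 a_3 = -8 a_1 = 16  ->  a_3 = 8/3
  x^2: 12 a_4 + 11 a_2 = 0  ->  12 a_4 = -11 a_2 = 165/2  ->  a_4 = 55/8
  x^3: 20 a_5 + 14 a_3 = 0  ->  20 a_5 = -14 a_3 = -112/3  ->  a_5 = -28/15
  x^4: 30 a_6 + 17 a_4 = 0  ->  30 a_6 = -17 a_4 = -935/8  ->  a_6 = -187/48
Truncated series: y(x) = 3 - 2 x - (15/2) x^2 + (8/3) x^3 + (55/8) x^4 - (28/15) x^5 - (187/48) x^6 + O(x^7).

a_0 = 3; a_1 = -2; a_2 = -15/2; a_3 = 8/3; a_4 = 55/8; a_5 = -28/15; a_6 = -187/48


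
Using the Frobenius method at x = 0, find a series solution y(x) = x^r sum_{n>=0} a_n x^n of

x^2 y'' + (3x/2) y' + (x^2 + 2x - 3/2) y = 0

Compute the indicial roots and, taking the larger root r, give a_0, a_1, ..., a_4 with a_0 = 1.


Write in Frobenius form y'' + (p(x)/x) y' + (q(x)/x^2) y = 0:
  p(x) = 3/2,  q(x) = x^2 + 2x - 3/2.
Indicial equation: r(r-1) + (3/2) r + (-3/2) = 0 -> roots r_1 = 1, r_2 = -3/2.
Take r = r_1 = 1. Let y(x) = x^r sum_{n>=0} a_n x^n with a_0 = 1.
Substitute y = x^r sum a_n x^n and match x^{r+n}. The recurrence is
  D(n) a_n + 2 a_{n-1} + 1 a_{n-2} = 0,  where D(n) = (r+n)(r+n-1) + (3/2)(r+n) + (-3/2).
  a_n = [-2 a_{n-1} - 1 a_{n-2}] / D(n).
Since the indicial polynomial factors as (r - r_1)(r - r_2), D(n) = (r_1 + n - r_1)(r_1 + n - r_2) = n(n + 5/2).
Evaluating step by step (a_0 = 1):
  n = 1: D(1) = 1(1 + 5/2) = 7/2; numerator = -2(1) = -2; a_1 = (-2)/(7/2) = -4/7
  n = 2: D(2) = 2(2 + 5/2) = 9; numerator = -2(-4/7) - 1(1) = 1/7; a_2 = (1/7)/(9) = 1/63
  n = 3: D(3) = 3(3 + 5/2) = 33/2; numerator = -2(1/63) - 1(-4/7) = 34/63; a_3 = (34/63)/(33/2) = 68/2079
  n = 4: D(4) = 4(4 + 5/2) = 26; numerator = -2(68/2079) - 1(1/63) = -169/2079; a_4 = (-169/2079)/(26) = -13/4158

r = 1; a_0 = 1; a_1 = -4/7; a_2 = 1/63; a_3 = 68/2079; a_4 = -13/4158


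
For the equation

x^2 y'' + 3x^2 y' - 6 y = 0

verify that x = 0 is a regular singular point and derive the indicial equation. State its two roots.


Divide by x^2 to reach normal form y'' + P_1(x) y' + P_2(x) y = 0 with P_1(x) = 3 and P_2(x) = -6/x^2.
x = 0 is a singular point because the y-coefficient -6/x^2 has a pole at x = 0.
It is a regular singular point because x P_1(x) = p(x) = 3x and x^2 P_2(x) = q(x) = -6 are polynomials, hence analytic at x = 0.
p(0) = 0,  q(0) = -6.
Indicial equation: r(r-1) + p(0) r + q(0) = 0, i.e. r^2 + (p(0) - 1) r + q(0) = 0, i.e. r^2 - 1 r - 6 = 0.
Discriminant: (-1)^2 - 4(-6) = 25, so r = (1 ± 5)/2.
Solving: r_1 = 3, r_2 = -2.

indicial: r^2 - 1 r - 6 = 0; roots r_1 = 3, r_2 = -2


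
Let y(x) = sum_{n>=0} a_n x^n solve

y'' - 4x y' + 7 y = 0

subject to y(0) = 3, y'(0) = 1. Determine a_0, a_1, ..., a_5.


Ansatz: y(x) = sum_{n>=0} a_n x^n, so y'(x) = sum_{n>=1} n a_n x^(n-1) and y''(x) = sum_{n>=2} n(n-1) a_n x^(n-2).
Substitute into P(x) y'' + Q(x) y' + R(x) y = 0 with P(x) = 1, Q(x) = -4x, R(x) = 7, and match powers of x.
Initial conditions: a_0 = 3, a_1 = 1.
Setting the coefficient of each power of x to zero and solving order by order (substituting the coefficients already found):
  x^0: 2 a_2 + 7 a_0 = 0  ->  2 a_2 = -7 a_0 = -21  ->  a_2 = -21/2
  x^1: 6 a_3 + 3 a_1 = 0  ->  6 a_3 = -3 a_1 = -3  ->  a_3 = -1/2
  x^2: 12 a_4 - a_2 = 0  ->  12 a_4 = a_2 = -21/2  ->  a_4 = -7/8
  x^3: 20 a_5 - 5 a_3 = 0  ->  20 a_5 = 5 a_3 = -5/2  ->  a_5 = -1/8
Truncated series: y(x) = 3 + x - (21/2) x^2 - (1/2) x^3 - (7/8) x^4 - (1/8) x^5 + O(x^6).

a_0 = 3; a_1 = 1; a_2 = -21/2; a_3 = -1/2; a_4 = -7/8; a_5 = -1/8


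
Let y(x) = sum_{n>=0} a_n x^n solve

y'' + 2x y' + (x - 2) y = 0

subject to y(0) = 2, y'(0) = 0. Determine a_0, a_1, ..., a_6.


Ansatz: y(x) = sum_{n>=0} a_n x^n, so y'(x) = sum_{n>=1} n a_n x^(n-1) and y''(x) = sum_{n>=2} n(n-1) a_n x^(n-2).
Substitute into P(x) y'' + Q(x) y' + R(x) y = 0 with P(x) = 1, Q(x) = 2x, R(x) = x - 2, and match powers of x.
Initial conditions: a_0 = 2, a_1 = 0.
Setting the coefficient of each power of x to zero and solving order by order (substituting the coefficients already found):
  x^0: 2 a_2 - 2 a_0 = 0  ->  2 a_2 = 2 a_0 = 4  ->  a_2 = 2
  x^1: 6 a_3 + a_0 = 0  ->  6 a_3 = -a_0 = -2  ->  a_3 = -1/3
  x^2: 12 a_4 + 2 a_2 + a_1 = 0  ->  12 a_4 = -2 a_2 - a_1 = -4  ->  a_4 = -1/3
  x^3: 20 a_5 + 4 a_3 + a_2 = 0  ->  20 a_5 = -4 a_3 - a_2 = -2/3  ->  a_5 = -1/30
  x^4: 30 a_6 + 6 a_4 + a_3 = 0  ->  30 a_6 = -6 a_4 - a_3 = 7/3  ->  a_6 = 7/90
Truncated series: y(x) = 2 + 2 x^2 - (1/3) x^3 - (1/3) x^4 - (1/30) x^5 + (7/90) x^6 + O(x^7).

a_0 = 2; a_1 = 0; a_2 = 2; a_3 = -1/3; a_4 = -1/3; a_5 = -1/30; a_6 = 7/90


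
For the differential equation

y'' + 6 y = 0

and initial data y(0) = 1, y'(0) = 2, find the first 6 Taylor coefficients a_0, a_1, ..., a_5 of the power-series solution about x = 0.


Ansatz: y(x) = sum_{n>=0} a_n x^n, so y'(x) = sum_{n>=1} n a_n x^(n-1) and y''(x) = sum_{n>=2} n(n-1) a_n x^(n-2).
Substitute into P(x) y'' + Q(x) y' + R(x) y = 0 with P(x) = 1, Q(x) = 0, R(x) = 6, and match powers of x.
Initial conditions: a_0 = 1, a_1 = 2.
Setting the coefficient of each power of x to zero and solving order by order (substituting the coefficients already found):
  x^0: 2 a_2 + 6 a_0 = 0  ->  2 a_2 = -6 a_0 = -6  ->  a_2 = -3
  x^1: 6 a_3 + 6 a_1 = 0  ->  6 a_3 = -6 a_1 = -12  ->  a_3 = -2
  x^2: 12 a_4 + 6 a_2 = 0  ->  12 a_4 = -6 a_2 = 18  ->  a_4 = 3/2
  x^3: 20 a_5 + 6 a_3 = 0  ->  20 a_5 = -6 a_3 = 12  ->  a_5 = 3/5
Truncated series: y(x) = 1 + 2 x - 3 x^2 - 2 x^3 + (3/2) x^4 + (3/5) x^5 + O(x^6).

a_0 = 1; a_1 = 2; a_2 = -3; a_3 = -2; a_4 = 3/2; a_5 = 3/5


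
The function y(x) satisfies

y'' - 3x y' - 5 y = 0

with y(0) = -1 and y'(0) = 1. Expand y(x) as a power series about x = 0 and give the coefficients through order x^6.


Ansatz: y(x) = sum_{n>=0} a_n x^n, so y'(x) = sum_{n>=1} n a_n x^(n-1) and y''(x) = sum_{n>=2} n(n-1) a_n x^(n-2).
Substitute into P(x) y'' + Q(x) y' + R(x) y = 0 with P(x) = 1, Q(x) = -3x, R(x) = -5, and match powers of x.
Initial conditions: a_0 = -1, a_1 = 1.
Setting the coefficient of each power of x to zero and solving order by order (substituting the coefficients already found):
  x^0: 2 a_2 - 5 a_0 = 0  ->  2 a_2 = 5 a_0 = -5  ->  a_2 = -5/2
  x^1: 6 a_3 - 8 a_1 = 0  ->  6 a_3 = 8 a_1 = 8  ->  a_3 = 4/3
  x^2: 12 a_4 - 11 a_2 = 0  ->  12 a_4 = 11 a_2 = -55/2  ->  a_4 = -55/24
  x^3: 20 a_5 - 14 a_3 = 0  ->  20 a_5 = 14 a_3 = 56/3  ->  a_5 = 14/15
  x^4: 30 a_6 - 17 a_4 = 0  ->  30 a_6 = 17 a_4 = -935/24  ->  a_6 = -187/144
Truncated series: y(x) = -1 + x - (5/2) x^2 + (4/3) x^3 - (55/24) x^4 + (14/15) x^5 - (187/144) x^6 + O(x^7).

a_0 = -1; a_1 = 1; a_2 = -5/2; a_3 = 4/3; a_4 = -55/24; a_5 = 14/15; a_6 = -187/144


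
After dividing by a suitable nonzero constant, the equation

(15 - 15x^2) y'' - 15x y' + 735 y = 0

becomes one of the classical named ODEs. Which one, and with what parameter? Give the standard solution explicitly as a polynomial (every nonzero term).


All three coefficients share the factor 15; dividing through by 15 gives  (1 - x^2) y'' - x y' + 49 y = 0.
This matches the Chebyshev equation (1 - x^2) y'' - x y' + n^2 y = 0 (note the -x y' term, not -2x y') with n^2 = 49, so n = 7; the polynomial solution is T_7(x).
With y = sum_k a_k x^k, matching x^k gives (k+2)(k+1) a_{k+2} = (k^2 - n^2) a_k = (k - 7)(k + 7) a_k. The right side vanishes at k = 7, so the series with the parity of 7 terminates at degree 7.
Standard normalization: leading coefficient of T_n is 2^(n-1), so a_7 = 2^6 = 64. Work downward with a_k = (k+1)(k+2) a_{k+2} / ((k - 7)(k + 7)):
  a_5 = (6)(7)(64) / ((5 - 7)(5 + 7)) = 2688/(-24) = -112
  a_3 = (4)(5)(-112) / ((3 - 7)(3 + 7)) = -2240/(-40) = 56
  a_1 = (2)(3)(56) / ((1 - 7)(1 + 7)) = 336/(-48) = -7
Hence T_7(x) = 64 x^7 - 112 x^5 + 56 x^3 - 7 x.

T_7(x); series = 64 x^7 - 112 x^5 + 56 x^3 - 7 x


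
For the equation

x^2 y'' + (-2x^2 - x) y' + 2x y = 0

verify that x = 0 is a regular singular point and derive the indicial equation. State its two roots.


Divide by x^2 to reach normal form y'' + P_1(x) y' + P_2(x) y = 0 with P_1(x) = -2 - 1/x and P_2(x) = 2/x.
x = 0 is a singular point because the y'-coefficient -2 - 1/x has a pole at x = 0 and the y-coefficient 2/x has a pole at x = 0.
It is a regular singular point because x P_1(x) = p(x) = -2x - 1 and x^2 P_2(x) = q(x) = 2x are polynomials, hence analytic at x = 0.
p(0) = -1,  q(0) = 0.
Indicial equation: r(r-1) + p(0) r + q(0) = 0, i.e. r^2 + (p(0) - 1) r + q(0) = 0, i.e. r^2 - 2 r = 0.
Discriminant: (-2)^2 - 4(0) = 4, so r = (2 ± 2)/2.
Solving: r_1 = 2, r_2 = 0.

indicial: r^2 - 2 r = 0; roots r_1 = 2, r_2 = 0


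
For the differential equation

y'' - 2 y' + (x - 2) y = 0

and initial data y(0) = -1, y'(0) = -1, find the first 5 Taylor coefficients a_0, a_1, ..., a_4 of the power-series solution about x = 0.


Ansatz: y(x) = sum_{n>=0} a_n x^n, so y'(x) = sum_{n>=1} n a_n x^(n-1) and y''(x) = sum_{n>=2} n(n-1) a_n x^(n-2).
Substitute into P(x) y'' + Q(x) y' + R(x) y = 0 with P(x) = 1, Q(x) = -2, R(x) = x - 2, and match powers of x.
Initial conditions: a_0 = -1, a_1 = -1.
Setting the coefficient of each power of x to zero and solving order by order (substituting the coefficients already found):
  x^0: 2 a_2 - 2 a_1 - 2 a_0 = 0  ->  2 a_2 = 2 a_1 + 2 a_0 = -4  ->  a_2 = -2
  x^1: 6 a_3 - 4 a_2 - 2 a_1 + a_0 = 0  ->  6 a_3 = 4 a_2 + 2 a_1 - a_0 = -9  ->  a_3 = -3/2
  x^2: 12 a_4 - 6 a_3 - 2 a_2 + a_1 = 0  ->  12 a_4 = 6 a_3 + 2 a_2 - a_1 = -12  ->  a_4 = -1
Truncated series: y(x) = -1 - x - 2 x^2 - (3/2) x^3 - x^4 + O(x^5).

a_0 = -1; a_1 = -1; a_2 = -2; a_3 = -3/2; a_4 = -1


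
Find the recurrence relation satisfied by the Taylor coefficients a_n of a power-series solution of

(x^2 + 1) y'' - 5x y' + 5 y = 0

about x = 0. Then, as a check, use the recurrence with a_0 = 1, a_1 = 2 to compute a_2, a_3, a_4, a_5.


Substitute y = sum_n a_n x^n.
(1 + 1 x^2) y'' contributes (n+2)(n+1) a_{n+2} + n(n-1) a_n at x^n.
-5 x y'(x) contributes -5 n a_n at x^n.
5 y(x) contributes 5 a_n at x^n.
Matching x^n: (n+2)(n+1) a_{n+2} + (n(n-1) - 5 n + 5) a_n = 0.
Thus a_{n+2} = (-n(n-1) + 5 n - 5) / ((n+1)(n+2)) * a_n.

Check with a_0 = 1, a_1 = 2 (apply the recurrence for n = 0, 1, 2, 3): a_0 = 1, a_1 = 2, a_2 = -5/2, a_3 = 0, a_4 = -5/8, a_5 = 0.

a_(n+2) = (-n(n-1) + 5 n - 5) / ((n+1)(n+2)) * a_n; check: a_0 = 1, a_1 = 2, a_2 = -5/2, a_3 = 0, a_4 = -5/8, a_5 = 0


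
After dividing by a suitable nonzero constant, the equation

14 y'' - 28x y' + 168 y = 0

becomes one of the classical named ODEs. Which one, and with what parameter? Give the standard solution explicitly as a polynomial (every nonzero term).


All three coefficients share the factor 14; dividing through by 14 gives  y'' - 2x y' + 12 y = 0.
This matches the Hermite equation y'' - 2x y' + 2n y = 0 with 2n = 12, so n = 6; the polynomial solution is H_6(x).
With y = sum_k a_k x^k, matching x^k gives (k+2)(k+1) a_{k+2} = 2(k - n) a_k = 2(k - 6) a_k. The right side vanishes at k = 6, so the series with the parity of 6 terminates at degree 6.
Standard normalization: leading coefficient of H_n is 2^n, so a_6 = 2^6 = 64. Work downward with a_k = (k+1)(k+2) a_{k+2} / (2(k - n)):
  a_4 = (5)(6)(64) / (2(4 - 6)) = 1920/(-4) = -480
  a_2 = (3)(4)(-480) / (2(2 - 6)) = -5760/(-8) = 720
  a_0 = (1)(2)(720) / (2(0 - 6)) = 1440/(-12) = -120
Hence H_6(x) = 64 x^6 - 480 x^4 + 720 x^2 - 120.

H_6(x); series = 64 x^6 - 480 x^4 + 720 x^2 - 120


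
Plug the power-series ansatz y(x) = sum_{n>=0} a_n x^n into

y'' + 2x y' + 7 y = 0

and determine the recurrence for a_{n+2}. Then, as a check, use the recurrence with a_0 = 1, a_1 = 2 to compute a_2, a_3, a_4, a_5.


Substitute y = sum_n a_n x^n.
y''(x) has coefficient (n+2)(n+1) a_{n+2} at x^n;
2 x y'(x) has coefficient 2 n a_n at x^n (shift);
7 y(x) has coefficient 7 a_n at x^n.
Matching x^n: (n+2)(n+1) a_{n+2} + (2n + 7) a_n = 0.
Thus a_{n+2} = (-2n - 7) / ((n+1)(n+2)) * a_n.

Check with a_0 = 1, a_1 = 2 (apply the recurrence for n = 0, 1, 2, 3): a_0 = 1, a_1 = 2, a_2 = -7/2, a_3 = -3, a_4 = 77/24, a_5 = 39/20.

a_(n+2) = (-2n - 7) / ((n+1)(n+2)) * a_n; check: a_0 = 1, a_1 = 2, a_2 = -7/2, a_3 = -3, a_4 = 77/24, a_5 = 39/20


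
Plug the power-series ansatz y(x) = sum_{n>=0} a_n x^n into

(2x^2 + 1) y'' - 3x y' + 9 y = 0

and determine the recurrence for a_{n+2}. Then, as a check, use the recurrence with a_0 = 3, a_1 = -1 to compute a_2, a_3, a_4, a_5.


Substitute y = sum_n a_n x^n.
(1 + 2 x^2) y'' contributes (n+2)(n+1) a_{n+2} + 2 n(n-1) a_n at x^n.
-3 x y'(x) contributes -3 n a_n at x^n.
9 y(x) contributes 9 a_n at x^n.
Matching x^n: (n+2)(n+1) a_{n+2} + (2 n(n-1) - 3 n + 9) a_n = 0.
Thus a_{n+2} = (-2 n(n-1) + 3 n - 9) / ((n+1)(n+2)) * a_n.

Check with a_0 = 3, a_1 = -1 (apply the recurrence for n = 0, 1, 2, 3): a_0 = 3, a_1 = -1, a_2 = -27/2, a_3 = 1, a_4 = 63/8, a_5 = -3/5.

a_(n+2) = (-2 n(n-1) + 3 n - 9) / ((n+1)(n+2)) * a_n; check: a_0 = 3, a_1 = -1, a_2 = -27/2, a_3 = 1, a_4 = 63/8, a_5 = -3/5


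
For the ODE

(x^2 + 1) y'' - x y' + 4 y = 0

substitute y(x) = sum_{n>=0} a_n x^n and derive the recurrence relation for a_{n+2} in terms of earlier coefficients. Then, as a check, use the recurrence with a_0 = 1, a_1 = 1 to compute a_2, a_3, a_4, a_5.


Substitute y = sum_n a_n x^n.
(1 + 1 x^2) y'' contributes (n+2)(n+1) a_{n+2} + n(n-1) a_n at x^n.
-x y'(x) contributes -n a_n at x^n.
4 y(x) contributes 4 a_n at x^n.
Matching x^n: (n+2)(n+1) a_{n+2} + (n(n-1) - n + 4) a_n = 0.
Thus a_{n+2} = (-n(n-1) + n - 4) / ((n+1)(n+2)) * a_n.

Check with a_0 = 1, a_1 = 1 (apply the recurrence for n = 0, 1, 2, 3): a_0 = 1, a_1 = 1, a_2 = -2, a_3 = -1/2, a_4 = 2/3, a_5 = 7/40.

a_(n+2) = (-n(n-1) + n - 4) / ((n+1)(n+2)) * a_n; check: a_0 = 1, a_1 = 1, a_2 = -2, a_3 = -1/2, a_4 = 2/3, a_5 = 7/40


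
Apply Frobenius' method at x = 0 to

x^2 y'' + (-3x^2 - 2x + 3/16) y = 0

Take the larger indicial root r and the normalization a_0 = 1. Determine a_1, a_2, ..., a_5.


Write in Frobenius form y'' + (p(x)/x) y' + (q(x)/x^2) y = 0:
  p(x) = 0,  q(x) = -3x^2 - 2x + 3/16.
Indicial equation: r(r-1) + (0) r + (3/16) = 0 -> roots r_1 = 3/4, r_2 = 1/4.
Take r = r_1 = 3/4. Let y(x) = x^r sum_{n>=0} a_n x^n with a_0 = 1.
Substitute y = x^r sum a_n x^n and match x^{r+n}. The recurrence is
  D(n) a_n - 2 a_{n-1} - 3 a_{n-2} = 0,  where D(n) = (r+n)(r+n-1) + (0)(r+n) + (3/16).
  a_n = [2 a_{n-1} + 3 a_{n-2}] / D(n).
Since the indicial polynomial factors as (r - r_1)(r - r_2), D(n) = (r_1 + n - r_1)(r_1 + n - r_2) = n(n + 1/2).
Evaluating step by step (a_0 = 1):
  n = 1: D(1) = 1(1 + 1/2) = 3/2; numerator = 2(1) = 2; a_1 = (2)/(3/2) = 4/3
  n = 2: D(2) = 2(2 + 1/2) = 5; numerator = 2(4/3) + 3(1) = 17/3; a_2 = (17/3)/(5) = 17/15
  n = 3: D(3) = 3(3 + 1/2) = 21/2; numerator = 2(17/15) + 3(4/3) = 94/15; a_3 = (94/15)/(21/2) = 188/315
  n = 4: D(4) = 4(4 + 1/2) = 18; numerator = 2(188/315) + 3(17/15) = 1447/315; a_4 = (1447/315)/(18) = 1447/5670
  n = 5: D(5) = 5(5 + 1/2) = 55/2; numerator = 2(1447/5670) + 3(188/315) = 6523/2835; a_5 = (6523/2835)/(55/2) = 1186/14175

r = 3/4; a_0 = 1; a_1 = 4/3; a_2 = 17/15; a_3 = 188/315; a_4 = 1447/5670; a_5 = 1186/14175


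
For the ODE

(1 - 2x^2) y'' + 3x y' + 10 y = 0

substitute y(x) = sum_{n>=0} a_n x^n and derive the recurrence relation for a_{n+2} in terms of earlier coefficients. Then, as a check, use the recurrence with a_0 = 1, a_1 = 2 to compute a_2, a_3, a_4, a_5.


Substitute y = sum_n a_n x^n.
(1 - 2 x^2) y'' contributes (n+2)(n+1) a_{n+2} - 2 n(n-1) a_n at x^n.
3 x y'(x) contributes 3 n a_n at x^n.
10 y(x) contributes 10 a_n at x^n.
Matching x^n: (n+2)(n+1) a_{n+2} + (-2 n(n-1) + 3 n + 10) a_n = 0.
Thus a_{n+2} = (2 n(n-1) - 3 n - 10) / ((n+1)(n+2)) * a_n.

Check with a_0 = 1, a_1 = 2 (apply the recurrence for n = 0, 1, 2, 3): a_0 = 1, a_1 = 2, a_2 = -5, a_3 = -13/3, a_4 = 5, a_5 = 91/60.

a_(n+2) = (2 n(n-1) - 3 n - 10) / ((n+1)(n+2)) * a_n; check: a_0 = 1, a_1 = 2, a_2 = -5, a_3 = -13/3, a_4 = 5, a_5 = 91/60


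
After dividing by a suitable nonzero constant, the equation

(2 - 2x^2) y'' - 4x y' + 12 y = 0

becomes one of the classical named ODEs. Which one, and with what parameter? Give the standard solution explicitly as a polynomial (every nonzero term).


All three coefficients share the factor 2; dividing through by 2 gives  (1 - x^2) y'' - 2x y' + 6 y = 0.
This matches the Legendre equation (1 - x^2) y'' - 2x y' + n(n+1) y = 0 (note the -2x y' term) with n(n+1) = 6, so n = 2; the polynomial solution is P_2(x).
With y = sum_k a_k x^k, matching x^k gives (k+2)(k+1) a_{k+2} = [k(k+1) - n(n+1)] a_k = (k - 2)(k + 3) a_k. The right side vanishes at k = 2, so the series with the parity of 2 terminates at degree 2.
Standard normalization (P_n(1) = 1): leading coefficient (2n)!/(2^n (n!)^2) = 24/(4*4) = 3/2, so a_2 = 3/2. Work downward with a_k = (k+1)(k+2) a_{k+2} / ((k - 2)(k + 3)):
  a_0 = (1)(2)(3/2) / ((0 - 2)(0 + 3)) = 3/(-6) = -1/2
Hence P_2(x) = 3 x^2/2 - 1/2.

P_2(x); series = 3 x^2/2 - 1/2


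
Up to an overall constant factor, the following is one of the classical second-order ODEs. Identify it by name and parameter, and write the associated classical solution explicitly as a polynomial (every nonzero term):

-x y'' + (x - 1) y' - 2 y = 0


All three coefficients share the factor -1; dividing through by -1 gives  x y'' + (1 - x) y' + 2 y = 0.
This matches the Laguerre equation x y'' + (1 - x) y' + n y = 0 with n = 2; the polynomial solution is L_2(x).
With y = sum_k a_k x^k, matching x^k gives (k+1)k a_{k+1} + (k+1) a_{k+1} - k a_k + n a_k = 0, i.e. (k+1)^2 a_{k+1} = (k - n) a_k = (k - 2) a_k. The right side vanishes at k = 2, so the series terminates at degree 2.
Standard normalization L_n(0) = 1 gives a_0 = 1. Work upward with a_{k+1} = (k - 2) a_k / (k+1)^2:
  a_1 = (0 - 2)(1) / 1^2 = -2/1 = -2
  a_2 = (1 - 2)(-2) / 2^2 = 2/4 = 1/2
Hence L_2(x) = x^2/2 - 2 x + 1.

L_2(x); series = x^2/2 - 2 x + 1


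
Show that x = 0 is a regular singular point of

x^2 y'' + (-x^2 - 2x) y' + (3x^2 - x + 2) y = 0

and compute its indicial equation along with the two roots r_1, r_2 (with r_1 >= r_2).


Divide by x^2 to reach normal form y'' + P_1(x) y' + P_2(x) y = 0 with P_1(x) = -1 - 2/x and P_2(x) = 3 - 1/x + 2/x^2.
x = 0 is a singular point because the y'-coefficient -1 - 2/x has a pole at x = 0 and the y-coefficient 3 - 1/x + 2/x^2 has a pole at x = 0.
It is a regular singular point because x P_1(x) = p(x) = -x - 2 and x^2 P_2(x) = q(x) = 3x^2 - x + 2 are polynomials, hence analytic at x = 0.
p(0) = -2,  q(0) = 2.
Indicial equation: r(r-1) + p(0) r + q(0) = 0, i.e. r^2 + (p(0) - 1) r + q(0) = 0, i.e. r^2 - 3 r + 2 = 0.
Discriminant: (-3)^2 - 4(2) = 1, so r = (3 ± 1)/2.
Solving: r_1 = 2, r_2 = 1.

indicial: r^2 - 3 r + 2 = 0; roots r_1 = 2, r_2 = 1


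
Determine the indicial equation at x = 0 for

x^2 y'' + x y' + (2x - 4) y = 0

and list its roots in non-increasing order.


Divide by x^2 to reach normal form y'' + P_1(x) y' + P_2(x) y = 0 with P_1(x) = 1/x and P_2(x) = 2/x - 4/x^2.
x = 0 is a singular point because the y'-coefficient 1/x has a pole at x = 0 and the y-coefficient 2/x - 4/x^2 has a pole at x = 0.
It is a regular singular point because x P_1(x) = p(x) = 1 and x^2 P_2(x) = q(x) = 2x - 4 are polynomials, hence analytic at x = 0.
p(0) = 1,  q(0) = -4.
Indicial equation: r(r-1) + p(0) r + q(0) = 0, i.e. r^2 + (p(0) - 1) r + q(0) = 0, i.e. r^2 - 4 = 0.
Discriminant: (0)^2 - 4(-4) = 16, so r = (0 ± 4)/2.
Solving: r_1 = 2, r_2 = -2.

indicial: r^2 - 4 = 0; roots r_1 = 2, r_2 = -2


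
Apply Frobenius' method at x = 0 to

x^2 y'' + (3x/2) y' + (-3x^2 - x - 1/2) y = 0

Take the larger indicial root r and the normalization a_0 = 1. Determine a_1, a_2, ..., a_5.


Write in Frobenius form y'' + (p(x)/x) y' + (q(x)/x^2) y = 0:
  p(x) = 3/2,  q(x) = -3x^2 - x - 1/2.
Indicial equation: r(r-1) + (3/2) r + (-1/2) = 0 -> roots r_1 = 1/2, r_2 = -1.
Take r = r_1 = 1/2. Let y(x) = x^r sum_{n>=0} a_n x^n with a_0 = 1.
Substitute y = x^r sum a_n x^n and match x^{r+n}. The recurrence is
  D(n) a_n - 1 a_{n-1} - 3 a_{n-2} = 0,  where D(n) = (r+n)(r+n-1) + (3/2)(r+n) + (-1/2).
  a_n = [1 a_{n-1} + 3 a_{n-2}] / D(n).
Since the indicial polynomial factors as (r - r_1)(r - r_2), D(n) = (r_1 + n - r_1)(r_1 + n - r_2) = n(n + 3/2).
Evaluating step by step (a_0 = 1):
  n = 1: D(1) = 1(1 + 3/2) = 5/2; numerator = 1(1) = 1; a_1 = (1)/(5/2) = 2/5
  n = 2: D(2) = 2(2 + 3/2) = 7; numerator = 1(2/5) + 3(1) = 17/5; a_2 = (17/5)/(7) = 17/35
  n = 3: D(3) = 3(3 + 3/2) = 27/2; numerator = 1(17/35) + 3(2/5) = 59/35; a_3 = (59/35)/(27/2) = 118/945
  n = 4: D(4) = 4(4 + 3/2) = 22; numerator = 1(118/945) + 3(17/35) = 299/189; a_4 = (299/189)/(22) = 299/4158
  n = 5: D(5) = 5(5 + 3/2) = 65/2; numerator = 1(299/4158) + 3(118/945) = 9283/20790; a_5 = (9283/20790)/(65/2) = 9283/675675

r = 1/2; a_0 = 1; a_1 = 2/5; a_2 = 17/35; a_3 = 118/945; a_4 = 299/4158; a_5 = 9283/675675


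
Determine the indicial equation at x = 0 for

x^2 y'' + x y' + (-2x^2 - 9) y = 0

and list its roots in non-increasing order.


Divide by x^2 to reach normal form y'' + P_1(x) y' + P_2(x) y = 0 with P_1(x) = 1/x and P_2(x) = -2 - 9/x^2.
x = 0 is a singular point because the y'-coefficient 1/x has a pole at x = 0 and the y-coefficient -2 - 9/x^2 has a pole at x = 0.
It is a regular singular point because x P_1(x) = p(x) = 1 and x^2 P_2(x) = q(x) = -2x^2 - 9 are polynomials, hence analytic at x = 0.
p(0) = 1,  q(0) = -9.
Indicial equation: r(r-1) + p(0) r + q(0) = 0, i.e. r^2 + (p(0) - 1) r + q(0) = 0, i.e. r^2 - 9 = 0.
Discriminant: (0)^2 - 4(-9) = 36, so r = (0 ± 6)/2.
Solving: r_1 = 3, r_2 = -3.

indicial: r^2 - 9 = 0; roots r_1 = 3, r_2 = -3


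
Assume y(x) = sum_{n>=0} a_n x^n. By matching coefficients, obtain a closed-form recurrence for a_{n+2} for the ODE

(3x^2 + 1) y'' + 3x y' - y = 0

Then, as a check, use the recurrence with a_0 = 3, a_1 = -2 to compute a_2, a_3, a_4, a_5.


Substitute y = sum_n a_n x^n.
(1 + 3 x^2) y'' contributes (n+2)(n+1) a_{n+2} + 3 n(n-1) a_n at x^n.
3 x y'(x) contributes 3 n a_n at x^n.
-y(x) contributes -1 a_n at x^n.
Matching x^n: (n+2)(n+1) a_{n+2} + (3 n(n-1) + 3 n - 1) a_n = 0.
Thus a_{n+2} = (-3 n(n-1) - 3 n + 1) / ((n+1)(n+2)) * a_n.

Check with a_0 = 3, a_1 = -2 (apply the recurrence for n = 0, 1, 2, 3): a_0 = 3, a_1 = -2, a_2 = 3/2, a_3 = 2/3, a_4 = -11/8, a_5 = -13/15.

a_(n+2) = (-3 n(n-1) - 3 n + 1) / ((n+1)(n+2)) * a_n; check: a_0 = 3, a_1 = -2, a_2 = 3/2, a_3 = 2/3, a_4 = -11/8, a_5 = -13/15


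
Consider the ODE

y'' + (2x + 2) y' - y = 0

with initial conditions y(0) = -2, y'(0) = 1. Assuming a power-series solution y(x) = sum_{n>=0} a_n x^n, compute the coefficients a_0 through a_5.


Ansatz: y(x) = sum_{n>=0} a_n x^n, so y'(x) = sum_{n>=1} n a_n x^(n-1) and y''(x) = sum_{n>=2} n(n-1) a_n x^(n-2).
Substitute into P(x) y'' + Q(x) y' + R(x) y = 0 with P(x) = 1, Q(x) = 2x + 2, R(x) = -1, and match powers of x.
Initial conditions: a_0 = -2, a_1 = 1.
Setting the coefficient of each power of x to zero and solving order by order (substituting the coefficients already found):
  x^0: 2 a_2 + 2 a_1 - a_0 = 0  ->  2 a_2 = -2 a_1 + a_0 = -4  ->  a_2 = -2
  x^1: 6 a_3 + 4 a_2 + a_1 = 0  ->  6 a_3 = -4 a_2 - a_1 = 7  ->  a_3 = 7/6
  x^2: 12 a_4 + 6 a_3 + 3 a_2 = 0  ->  12 a_4 = -6 a_3 - 3 a_2 = -1  ->  a_4 = -1/12
  x^3: 20 a_5 + 8 a_4 + 5 a_3 = 0  ->  20 a_5 = -8 a_4 - 5 a_3 = -31/6  ->  a_5 = -31/120
Truncated series: y(x) = -2 + x - 2 x^2 + (7/6) x^3 - (1/12) x^4 - (31/120) x^5 + O(x^6).

a_0 = -2; a_1 = 1; a_2 = -2; a_3 = 7/6; a_4 = -1/12; a_5 = -31/120


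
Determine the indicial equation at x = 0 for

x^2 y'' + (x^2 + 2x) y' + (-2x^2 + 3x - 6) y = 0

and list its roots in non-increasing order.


Divide by x^2 to reach normal form y'' + P_1(x) y' + P_2(x) y = 0 with P_1(x) = 1 + 2/x and P_2(x) = -2 + 3/x - 6/x^2.
x = 0 is a singular point because the y'-coefficient 1 + 2/x has a pole at x = 0 and the y-coefficient -2 + 3/x - 6/x^2 has a pole at x = 0.
It is a regular singular point because x P_1(x) = p(x) = x + 2 and x^2 P_2(x) = q(x) = -2x^2 + 3x - 6 are polynomials, hence analytic at x = 0.
p(0) = 2,  q(0) = -6.
Indicial equation: r(r-1) + p(0) r + q(0) = 0, i.e. r^2 + (p(0) - 1) r + q(0) = 0, i.e. r^2 + 1 r - 6 = 0.
Discriminant: (1)^2 - 4(-6) = 25, so r = (-1 ± 5)/2.
Solving: r_1 = 2, r_2 = -3.

indicial: r^2 + 1 r - 6 = 0; roots r_1 = 2, r_2 = -3


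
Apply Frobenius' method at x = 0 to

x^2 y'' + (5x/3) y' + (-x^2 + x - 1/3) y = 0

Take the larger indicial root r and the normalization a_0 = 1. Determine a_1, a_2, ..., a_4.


Write in Frobenius form y'' + (p(x)/x) y' + (q(x)/x^2) y = 0:
  p(x) = 5/3,  q(x) = -x^2 + x - 1/3.
Indicial equation: r(r-1) + (5/3) r + (-1/3) = 0 -> roots r_1 = 1/3, r_2 = -1.
Take r = r_1 = 1/3. Let y(x) = x^r sum_{n>=0} a_n x^n with a_0 = 1.
Substitute y = x^r sum a_n x^n and match x^{r+n}. The recurrence is
  D(n) a_n + 1 a_{n-1} - 1 a_{n-2} = 0,  where D(n) = (r+n)(r+n-1) + (5/3)(r+n) + (-1/3).
  a_n = [-1 a_{n-1} + 1 a_{n-2}] / D(n).
Since the indicial polynomial factors as (r - r_1)(r - r_2), D(n) = (r_1 + n - r_1)(r_1 + n - r_2) = n(n + 4/3).
Evaluating step by step (a_0 = 1):
  n = 1: D(1) = 1(1 + 4/3) = 7/3; numerator = -1(1) = -1; a_1 = (-1)/(7/3) = -3/7
  n = 2: D(2) = 2(2 + 4/3) = 20/3; numerator = -1(-3/7) + 1(1) = 10/7; a_2 = (10/7)/(20/3) = 3/14
  n = 3: D(3) = 3(3 + 4/3) = 13; numerator = -1(3/14) + 1(-3/7) = -9/14; a_3 = (-9/14)/(13) = -9/182
  n = 4: D(4) = 4(4 + 4/3) = 64/3; numerator = -1(-9/182) + 1(3/14) = 24/91; a_4 = (24/91)/(64/3) = 9/728

r = 1/3; a_0 = 1; a_1 = -3/7; a_2 = 3/14; a_3 = -9/182; a_4 = 9/728


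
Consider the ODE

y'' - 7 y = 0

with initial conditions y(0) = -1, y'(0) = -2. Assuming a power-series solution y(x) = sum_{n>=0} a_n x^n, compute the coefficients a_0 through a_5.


Ansatz: y(x) = sum_{n>=0} a_n x^n, so y'(x) = sum_{n>=1} n a_n x^(n-1) and y''(x) = sum_{n>=2} n(n-1) a_n x^(n-2).
Substitute into P(x) y'' + Q(x) y' + R(x) y = 0 with P(x) = 1, Q(x) = 0, R(x) = -7, and match powers of x.
Initial conditions: a_0 = -1, a_1 = -2.
Setting the coefficient of each power of x to zero and solving order by order (substituting the coefficients already found):
  x^0: 2 a_2 - 7 a_0 = 0  ->  2 a_2 = 7 a_0 = -7  ->  a_2 = -7/2
  x^1: 6 a_3 - 7 a_1 = 0  ->  6 a_3 = 7 a_1 = -14  ->  a_3 = -7/3
  x^2: 12 a_4 - 7 a_2 = 0  ->  12 a_4 = 7 a_2 = -49/2  ->  a_4 = -49/24
  x^3: 20 a_5 - 7 a_3 = 0  ->  20 a_5 = 7 a_3 = -49/3  ->  a_5 = -49/60
Truncated series: y(x) = -1 - 2 x - (7/2) x^2 - (7/3) x^3 - (49/24) x^4 - (49/60) x^5 + O(x^6).

a_0 = -1; a_1 = -2; a_2 = -7/2; a_3 = -7/3; a_4 = -49/24; a_5 = -49/60


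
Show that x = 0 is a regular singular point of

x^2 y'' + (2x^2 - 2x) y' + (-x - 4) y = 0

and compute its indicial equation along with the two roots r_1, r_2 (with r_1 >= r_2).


Divide by x^2 to reach normal form y'' + P_1(x) y' + P_2(x) y = 0 with P_1(x) = 2 - 2/x and P_2(x) = -1/x - 4/x^2.
x = 0 is a singular point because the y'-coefficient 2 - 2/x has a pole at x = 0 and the y-coefficient -1/x - 4/x^2 has a pole at x = 0.
It is a regular singular point because x P_1(x) = p(x) = 2x - 2 and x^2 P_2(x) = q(x) = -x - 4 are polynomials, hence analytic at x = 0.
p(0) = -2,  q(0) = -4.
Indicial equation: r(r-1) + p(0) r + q(0) = 0, i.e. r^2 + (p(0) - 1) r + q(0) = 0, i.e. r^2 - 3 r - 4 = 0.
Discriminant: (-3)^2 - 4(-4) = 25, so r = (3 ± 5)/2.
Solving: r_1 = 4, r_2 = -1.

indicial: r^2 - 3 r - 4 = 0; roots r_1 = 4, r_2 = -1


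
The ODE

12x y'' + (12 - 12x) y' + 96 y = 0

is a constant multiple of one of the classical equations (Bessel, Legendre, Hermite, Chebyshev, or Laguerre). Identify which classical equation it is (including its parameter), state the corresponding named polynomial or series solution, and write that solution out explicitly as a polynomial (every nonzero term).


All three coefficients share the factor 12; dividing through by 12 gives  x y'' + (1 - x) y' + 8 y = 0.
This matches the Laguerre equation x y'' + (1 - x) y' + n y = 0 with n = 8; the polynomial solution is L_8(x).
With y = sum_k a_k x^k, matching x^k gives (k+1)k a_{k+1} + (k+1) a_{k+1} - k a_k + n a_k = 0, i.e. (k+1)^2 a_{k+1} = (k - n) a_k = (k - 8) a_k. The right side vanishes at k = 8, so the series terminates at degree 8.
Standard normalization L_n(0) = 1 gives a_0 = 1. Work upward with a_{k+1} = (k - 8) a_k / (k+1)^2:
  a_1 = (0 - 8)(1) / 1^2 = -8/1 = -8
  a_2 = (1 - 8)(-8) / 2^2 = 56/4 = 14
  a_3 = (2 - 8)(14) / 3^2 = -84/9 = -28/3
  a_4 = (3 - 8)(-28/3) / 4^2 = (140/3)/16 = 35/12
  a_5 = (4 - 8)(35/12) / 5^2 = (-35/3)/25 = -7/15
  a_6 = (5 - 8)(-7/15) / 6^2 = (7/5)/36 = 7/180
  a_7 = (6 - 8)(7/180) / 7^2 = (-7/90)/49 = -1/630
  a_8 = (7 - 8)(-1/630) / 8^2 = (1/630)/64 = 1/40320
Hence L_8(x) = x^8/40320 - x^7/630 + 7 x^6/180 - 7 x^5/15 + 35 x^4/12 - 28 x^3/3 + 14 x^2 - 8 x + 1.

L_8(x); series = x^8/40320 - x^7/630 + 7 x^6/180 - 7 x^5/15 + 35 x^4/12 - 28 x^3/3 + 14 x^2 - 8 x + 1


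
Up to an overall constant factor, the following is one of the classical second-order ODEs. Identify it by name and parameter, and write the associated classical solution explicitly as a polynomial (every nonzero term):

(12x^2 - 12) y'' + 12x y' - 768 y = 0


All three coefficients share the factor -12; dividing through by -12 gives  (1 - x^2) y'' - x y' + 64 y = 0.
This matches the Chebyshev equation (1 - x^2) y'' - x y' + n^2 y = 0 (note the -x y' term, not -2x y') with n^2 = 64, so n = 8; the polynomial solution is T_8(x).
With y = sum_k a_k x^k, matching x^k gives (k+2)(k+1) a_{k+2} = (k^2 - n^2) a_k = (k - 8)(k + 8) a_k. The right side vanishes at k = 8, so the series with the parity of 8 terminates at degree 8.
Standard normalization: leading coefficient of T_n is 2^(n-1), so a_8 = 2^7 = 128. Work downward with a_k = (k+1)(k+2) a_{k+2} / ((k - 8)(k + 8)):
  a_6 = (7)(8)(128) / ((6 - 8)(6 + 8)) = 7168/(-28) = -256
  a_4 = (5)(6)(-256) / ((4 - 8)(4 + 8)) = -7680/(-48) = 160
  a_2 = (3)(4)(160) / ((2 - 8)(2 + 8)) = 1920/(-60) = -32
  a_0 = (1)(2)(-32) / ((0 - 8)(0 + 8)) = -64/(-64) = 1
Hence T_8(x) = 128 x^8 - 256 x^6 + 160 x^4 - 32 x^2 + 1.

T_8(x); series = 128 x^8 - 256 x^6 + 160 x^4 - 32 x^2 + 1


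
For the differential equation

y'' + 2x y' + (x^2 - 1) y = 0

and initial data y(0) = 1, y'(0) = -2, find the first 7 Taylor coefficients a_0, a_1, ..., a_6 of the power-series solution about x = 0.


Ansatz: y(x) = sum_{n>=0} a_n x^n, so y'(x) = sum_{n>=1} n a_n x^(n-1) and y''(x) = sum_{n>=2} n(n-1) a_n x^(n-2).
Substitute into P(x) y'' + Q(x) y' + R(x) y = 0 with P(x) = 1, Q(x) = 2x, R(x) = x^2 - 1, and match powers of x.
Initial conditions: a_0 = 1, a_1 = -2.
Setting the coefficient of each power of x to zero and solving order by order (substituting the coefficients already found):
  x^0: 2 a_2 - a_0 = 0  ->  2 a_2 = a_0 = 1  ->  a_2 = 1/2
  x^1: 6 a_3 + a_1 = 0  ->  6 a_3 = -a_1 = 2  ->  a_3 = 1/3
  x^2: 12 a_4 + 3 a_2 + a_0 = 0  ->  12 a_4 = -3 a_2 - a_0 = -5/2  ->  a_4 = -5/24
  x^3: 20 a_5 + 5 a_3 + a_1 = 0  ->  20 a_5 = -5 a_3 - a_1 = 1/3  ->  a_5 = 1/60
  x^4: 30 a_6 + 7 a_4 + a_2 = 0  ->  30 a_6 = -7 a_4 - a_2 = 23/24  ->  a_6 = 23/720
Truncated series: y(x) = 1 - 2 x + (1/2) x^2 + (1/3) x^3 - (5/24) x^4 + (1/60) x^5 + (23/720) x^6 + O(x^7).

a_0 = 1; a_1 = -2; a_2 = 1/2; a_3 = 1/3; a_4 = -5/24; a_5 = 1/60; a_6 = 23/720


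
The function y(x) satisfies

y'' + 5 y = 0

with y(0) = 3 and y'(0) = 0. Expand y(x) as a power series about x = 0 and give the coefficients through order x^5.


Ansatz: y(x) = sum_{n>=0} a_n x^n, so y'(x) = sum_{n>=1} n a_n x^(n-1) and y''(x) = sum_{n>=2} n(n-1) a_n x^(n-2).
Substitute into P(x) y'' + Q(x) y' + R(x) y = 0 with P(x) = 1, Q(x) = 0, R(x) = 5, and match powers of x.
Initial conditions: a_0 = 3, a_1 = 0.
Setting the coefficient of each power of x to zero and solving order by order (substituting the coefficients already found):
  x^0: 2 a_2 + 5 a_0 = 0  ->  2 a_2 = -5 a_0 = -15  ->  a_2 = -15/2
  x^1: 6 a_3 + 5 a_1 = 0  ->  6 a_3 = -5 a_1 = 0  ->  a_3 = 0
  x^2: 12 a_4 + 5 a_2 = 0  ->  12 a_4 = -5 a_2 = 75/2  ->  a_4 = 25/8
  x^3: 20 a_5 + 5 a_3 = 0  ->  20 a_5 = -5 a_3 = 0  ->  a_5 = 0
Truncated series: y(x) = 3 - (15/2) x^2 + (25/8) x^4 + O(x^6).

a_0 = 3; a_1 = 0; a_2 = -15/2; a_3 = 0; a_4 = 25/8; a_5 = 0


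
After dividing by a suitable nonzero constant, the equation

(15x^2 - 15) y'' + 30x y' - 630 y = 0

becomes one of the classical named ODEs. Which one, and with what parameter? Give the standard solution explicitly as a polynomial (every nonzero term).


All three coefficients share the factor -15; dividing through by -15 gives  (1 - x^2) y'' - 2x y' + 42 y = 0.
This matches the Legendre equation (1 - x^2) y'' - 2x y' + n(n+1) y = 0 (note the -2x y' term) with n(n+1) = 42, so n = 6; the polynomial solution is P_6(x).
With y = sum_k a_k x^k, matching x^k gives (k+2)(k+1) a_{k+2} = [k(k+1) - n(n+1)] a_k = (k - 6)(k + 7) a_k. The right side vanishes at k = 6, so the series with the parity of 6 terminates at degree 6.
Standard normalization (P_n(1) = 1): leading coefficient (2n)!/(2^n (n!)^2) = 479001600/(64*518400) = 231/16, so a_6 = 231/16. Work downward with a_k = (k+1)(k+2) a_{k+2} / ((k - 6)(k + 7)):
  a_4 = (5)(6)(231/16) / ((4 - 6)(4 + 7)) = (3465/8)/(-22) = -315/16
  a_2 = (3)(4)(-315/16) / ((2 - 6)(2 + 7)) = (-945/4)/(-36) = 105/16
  a_0 = (1)(2)(105/16) / ((0 - 6)(0 + 7)) = (105/8)/(-42) = -5/16
Hence P_6(x) = 231 x^6/16 - 315 x^4/16 + 105 x^2/16 - 5/16.

P_6(x); series = 231 x^6/16 - 315 x^4/16 + 105 x^2/16 - 5/16


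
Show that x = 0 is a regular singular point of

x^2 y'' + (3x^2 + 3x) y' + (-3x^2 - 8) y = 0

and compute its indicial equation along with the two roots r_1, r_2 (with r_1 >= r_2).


Divide by x^2 to reach normal form y'' + P_1(x) y' + P_2(x) y = 0 with P_1(x) = 3 + 3/x and P_2(x) = -3 - 8/x^2.
x = 0 is a singular point because the y'-coefficient 3 + 3/x has a pole at x = 0 and the y-coefficient -3 - 8/x^2 has a pole at x = 0.
It is a regular singular point because x P_1(x) = p(x) = 3x + 3 and x^2 P_2(x) = q(x) = -3x^2 - 8 are polynomials, hence analytic at x = 0.
p(0) = 3,  q(0) = -8.
Indicial equation: r(r-1) + p(0) r + q(0) = 0, i.e. r^2 + (p(0) - 1) r + q(0) = 0, i.e. r^2 + 2 r - 8 = 0.
Discriminant: (2)^2 - 4(-8) = 36, so r = (-2 ± 6)/2.
Solving: r_1 = 2, r_2 = -4.

indicial: r^2 + 2 r - 8 = 0; roots r_1 = 2, r_2 = -4


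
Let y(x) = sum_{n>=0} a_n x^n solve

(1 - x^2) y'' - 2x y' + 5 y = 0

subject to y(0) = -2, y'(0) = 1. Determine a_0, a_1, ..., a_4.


Ansatz: y(x) = sum_{n>=0} a_n x^n, so y'(x) = sum_{n>=1} n a_n x^(n-1) and y''(x) = sum_{n>=2} n(n-1) a_n x^(n-2).
Substitute into P(x) y'' + Q(x) y' + R(x) y = 0 with P(x) = 1 - x^2, Q(x) = -2x, R(x) = 5, and match powers of x.
Initial conditions: a_0 = -2, a_1 = 1.
Setting the coefficient of each power of x to zero and solving order by order (substituting the coefficients already found):
  x^0: 2 a_2 + 5 a_0 = 0  ->  2 a_2 = -5 a_0 = 10  ->  a_2 = 5
  x^1: 6 a_3 + 3 a_1 = 0  ->  6 a_3 = -3 a_1 = -3  ->  a_3 = -1/2
  x^2: 12 a_4 - a_2 = 0  ->  12 a_4 = a_2 = 5  ->  a_4 = 5/12
Truncated series: y(x) = -2 + x + 5 x^2 - (1/2) x^3 + (5/12) x^4 + O(x^5).

a_0 = -2; a_1 = 1; a_2 = 5; a_3 = -1/2; a_4 = 5/12


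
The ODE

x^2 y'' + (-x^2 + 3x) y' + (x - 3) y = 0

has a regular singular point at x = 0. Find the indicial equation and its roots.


Divide by x^2 to reach normal form y'' + P_1(x) y' + P_2(x) y = 0 with P_1(x) = -1 + 3/x and P_2(x) = 1/x - 3/x^2.
x = 0 is a singular point because the y'-coefficient -1 + 3/x has a pole at x = 0 and the y-coefficient 1/x - 3/x^2 has a pole at x = 0.
It is a regular singular point because x P_1(x) = p(x) = 3 - x and x^2 P_2(x) = q(x) = x - 3 are polynomials, hence analytic at x = 0.
p(0) = 3,  q(0) = -3.
Indicial equation: r(r-1) + p(0) r + q(0) = 0, i.e. r^2 + (p(0) - 1) r + q(0) = 0, i.e. r^2 + 2 r - 3 = 0.
Discriminant: (2)^2 - 4(-3) = 16, so r = (-2 ± 4)/2.
Solving: r_1 = 1, r_2 = -3.

indicial: r^2 + 2 r - 3 = 0; roots r_1 = 1, r_2 = -3


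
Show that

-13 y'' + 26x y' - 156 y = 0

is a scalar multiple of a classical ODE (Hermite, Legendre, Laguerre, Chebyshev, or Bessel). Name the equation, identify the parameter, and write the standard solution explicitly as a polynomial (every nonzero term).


All three coefficients share the factor -13; dividing through by -13 gives  y'' - 2x y' + 12 y = 0.
This matches the Hermite equation y'' - 2x y' + 2n y = 0 with 2n = 12, so n = 6; the polynomial solution is H_6(x).
With y = sum_k a_k x^k, matching x^k gives (k+2)(k+1) a_{k+2} = 2(k - n) a_k = 2(k - 6) a_k. The right side vanishes at k = 6, so the series with the parity of 6 terminates at degree 6.
Standard normalization: leading coefficient of H_n is 2^n, so a_6 = 2^6 = 64. Work downward with a_k = (k+1)(k+2) a_{k+2} / (2(k - n)):
  a_4 = (5)(6)(64) / (2(4 - 6)) = 1920/(-4) = -480
  a_2 = (3)(4)(-480) / (2(2 - 6)) = -5760/(-8) = 720
  a_0 = (1)(2)(720) / (2(0 - 6)) = 1440/(-12) = -120
Hence H_6(x) = 64 x^6 - 480 x^4 + 720 x^2 - 120.

H_6(x); series = 64 x^6 - 480 x^4 + 720 x^2 - 120


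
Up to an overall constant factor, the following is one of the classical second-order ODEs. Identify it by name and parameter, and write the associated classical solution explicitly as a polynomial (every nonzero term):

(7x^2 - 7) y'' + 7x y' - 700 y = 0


All three coefficients share the factor -7; dividing through by -7 gives  (1 - x^2) y'' - x y' + 100 y = 0.
This matches the Chebyshev equation (1 - x^2) y'' - x y' + n^2 y = 0 (note the -x y' term, not -2x y') with n^2 = 100, so n = 10; the polynomial solution is T_10(x).
With y = sum_k a_k x^k, matching x^k gives (k+2)(k+1) a_{k+2} = (k^2 - n^2) a_k = (k - 10)(k + 10) a_k. The right side vanishes at k = 10, so the series with the parity of 10 terminates at degree 10.
Standard normalization: leading coefficient of T_n is 2^(n-1), so a_10 = 2^9 = 512. Work downward with a_k = (k+1)(k+2) a_{k+2} / ((k - 10)(k + 10)):
  a_8 = (9)(10)(512) / ((8 - 10)(8 + 10)) = 46080/(-36) = -1280
  a_6 = (7)(8)(-1280) / ((6 - 10)(6 + 10)) = -71680/(-64) = 1120
  a_4 = (5)(6)(1120) / ((4 - 10)(4 + 10)) = 33600/(-84) = -400
  a_2 = (3)(4)(-400) / ((2 - 10)(2 + 10)) = -4800/(-96) = 50
  a_0 = (1)(2)(50) / ((0 - 10)(0 + 10)) = 100/(-100) = -1
Hence T_10(x) = 512 x^10 - 1280 x^8 + 1120 x^6 - 400 x^4 + 50 x^2 - 1.

T_10(x); series = 512 x^10 - 1280 x^8 + 1120 x^6 - 400 x^4 + 50 x^2 - 1


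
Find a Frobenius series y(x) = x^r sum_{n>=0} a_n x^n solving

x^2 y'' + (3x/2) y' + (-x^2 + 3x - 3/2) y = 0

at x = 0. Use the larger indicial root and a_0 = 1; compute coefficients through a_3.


Write in Frobenius form y'' + (p(x)/x) y' + (q(x)/x^2) y = 0:
  p(x) = 3/2,  q(x) = -x^2 + 3x - 3/2.
Indicial equation: r(r-1) + (3/2) r + (-3/2) = 0 -> roots r_1 = 1, r_2 = -3/2.
Take r = r_1 = 1. Let y(x) = x^r sum_{n>=0} a_n x^n with a_0 = 1.
Substitute y = x^r sum a_n x^n and match x^{r+n}. The recurrence is
  D(n) a_n + 3 a_{n-1} - 1 a_{n-2} = 0,  where D(n) = (r+n)(r+n-1) + (3/2)(r+n) + (-3/2).
  a_n = [-3 a_{n-1} + 1 a_{n-2}] / D(n).
Since the indicial polynomial factors as (r - r_1)(r - r_2), D(n) = (r_1 + n - r_1)(r_1 + n - r_2) = n(n + 5/2).
Evaluating step by step (a_0 = 1):
  n = 1: D(1) = 1(1 + 5/2) = 7/2; numerator = -3(1) = -3; a_1 = (-3)/(7/2) = -6/7
  n = 2: D(2) = 2(2 + 5/2) = 9; numerator = -3(-6/7) + 1(1) = 25/7; a_2 = (25/7)/(9) = 25/63
  n = 3: D(3) = 3(3 + 5/2) = 33/2; numerator = -3(25/63) + 1(-6/7) = -43/21; a_3 = (-43/21)/(33/2) = -86/693

r = 1; a_0 = 1; a_1 = -6/7; a_2 = 25/63; a_3 = -86/693


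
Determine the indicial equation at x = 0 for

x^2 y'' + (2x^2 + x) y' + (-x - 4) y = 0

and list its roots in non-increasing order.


Divide by x^2 to reach normal form y'' + P_1(x) y' + P_2(x) y = 0 with P_1(x) = 2 + 1/x and P_2(x) = -1/x - 4/x^2.
x = 0 is a singular point because the y'-coefficient 2 + 1/x has a pole at x = 0 and the y-coefficient -1/x - 4/x^2 has a pole at x = 0.
It is a regular singular point because x P_1(x) = p(x) = 2x + 1 and x^2 P_2(x) = q(x) = -x - 4 are polynomials, hence analytic at x = 0.
p(0) = 1,  q(0) = -4.
Indicial equation: r(r-1) + p(0) r + q(0) = 0, i.e. r^2 + (p(0) - 1) r + q(0) = 0, i.e. r^2 - 4 = 0.
Discriminant: (0)^2 - 4(-4) = 16, so r = (0 ± 4)/2.
Solving: r_1 = 2, r_2 = -2.

indicial: r^2 - 4 = 0; roots r_1 = 2, r_2 = -2
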